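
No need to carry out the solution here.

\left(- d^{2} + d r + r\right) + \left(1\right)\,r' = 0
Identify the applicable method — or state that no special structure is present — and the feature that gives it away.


Best approach: a linear integrating factor — linear in the unknown with genuine forcing: multiply through by the exponential of the integrated coefficient and the left side closes into one derivative.


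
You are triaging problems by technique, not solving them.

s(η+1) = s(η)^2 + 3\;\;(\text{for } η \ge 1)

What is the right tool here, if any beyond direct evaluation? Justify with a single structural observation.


Method: no special technique — the unknown enters the rule nonlinearly, not as a weighted sum — no linear method is even well-posed.


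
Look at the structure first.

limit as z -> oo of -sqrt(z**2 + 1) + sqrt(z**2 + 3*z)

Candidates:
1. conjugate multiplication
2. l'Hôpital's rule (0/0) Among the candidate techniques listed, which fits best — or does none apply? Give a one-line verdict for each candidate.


Best approach: conjugate multiplication — both pieces blow up but their difference is finite; the conjugate trick rationalizes sqrt(z**2 + 3*z) - sqrt(z**2 + 1).
- conjugate multiplication: applies; the problem has the shape this method handles.
- l'Hôpital's rule (0/0): the expression is a difference driving to ∞ − ∞, not a 0/0 quotient — there is no ratio for the rule to differentiate.


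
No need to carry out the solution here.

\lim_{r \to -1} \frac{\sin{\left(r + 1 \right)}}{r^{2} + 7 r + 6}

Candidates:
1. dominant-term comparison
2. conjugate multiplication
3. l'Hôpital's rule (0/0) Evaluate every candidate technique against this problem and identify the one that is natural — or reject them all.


Best approach: l'Hôpital's rule (0/0) — the 0/0 form at -1 is the signature situation for l'Hôpital's rule. Expanding numerator and denominator to first order gives the same value — the rule automates exactly that.
- dominant-term comparison: no ranking of term growth rates resolves the limit here.
- conjugate multiplication — there are no radicals in tension whose conjugate would simplify matters.
- l'Hôpital's rule (0/0): a fit — the right tool for this form.


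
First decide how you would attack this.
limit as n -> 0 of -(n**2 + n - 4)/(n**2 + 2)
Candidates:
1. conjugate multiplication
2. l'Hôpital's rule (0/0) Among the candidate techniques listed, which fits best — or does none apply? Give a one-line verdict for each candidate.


Diagnosis: no special technique — the expression is continuous at 0 — substitute and evaluate; no indeterminate form appears.
- conjugate multiplication: multiplying by a conjugate would not remove any indeterminacy here.
- l'Hôpital's rule (0/0) — substituting the point produces a determinate value, not a 0 over 0 clash.


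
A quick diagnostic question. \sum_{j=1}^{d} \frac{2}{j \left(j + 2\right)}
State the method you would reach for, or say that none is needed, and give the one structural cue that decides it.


Method: telescoping — the denominator's roots in \frac{2}{j \left(j + 2\right)} sit an integer apart: decomposition produces a self-cancelling chain.


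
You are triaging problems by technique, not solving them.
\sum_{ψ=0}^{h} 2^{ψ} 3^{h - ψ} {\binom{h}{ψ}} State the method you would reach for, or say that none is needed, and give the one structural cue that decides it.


Method: the binomial theorem — the binomial coefficients weight matched powers of 2 and 3, which is exactly the expansion of a binomial power.


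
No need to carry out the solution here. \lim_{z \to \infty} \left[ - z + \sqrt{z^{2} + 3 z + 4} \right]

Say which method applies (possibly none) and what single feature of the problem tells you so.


Best approach: conjugate multiplication — both pieces blow up but their difference is finite; the conjugate trick rationalizes \sqrt{z^{2} + 3 z + 4} - z.


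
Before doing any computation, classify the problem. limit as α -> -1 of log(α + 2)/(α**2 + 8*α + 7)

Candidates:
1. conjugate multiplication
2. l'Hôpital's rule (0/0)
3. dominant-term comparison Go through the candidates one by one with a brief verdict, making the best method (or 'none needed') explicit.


Method: l'Hôpital's rule (0/0) — both numerator and denominator vanish at -1: the genuine 0/0 indeterminate that l'Hôpital exists for. The standard small-argument limits would also carry it; the rule is the systematic route.
- conjugate multiplication: there are no radicals in tension whose conjugate would simplify matters.
- l'Hôpital's rule (0/0): applicable, and directly so.
- dominant-term comparison: no ranking of term growth rates resolves the limit here.


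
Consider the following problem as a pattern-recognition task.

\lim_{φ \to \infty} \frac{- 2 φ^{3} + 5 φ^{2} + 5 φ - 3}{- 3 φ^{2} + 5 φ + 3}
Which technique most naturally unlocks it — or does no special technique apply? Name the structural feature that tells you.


Best approach: dominant-term comparison — growth-rate triage: the leading powers of φ decide the limit, everything else is noise. As a single quotient, the ∞/∞ shape would yield to repeated differentiation as well — the growth comparison gets there in one look.


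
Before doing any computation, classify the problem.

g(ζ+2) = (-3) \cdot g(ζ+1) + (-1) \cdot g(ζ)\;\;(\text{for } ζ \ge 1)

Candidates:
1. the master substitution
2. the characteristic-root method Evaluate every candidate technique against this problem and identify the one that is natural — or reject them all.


Verdict: the characteristic-root method — fixed numeric weights on consecutive terms and no forcing term added: the root method in its home territory.
- the master substitution: the recursion shifts the index rather than dividing it.
- the characteristic-root method — a fit — the right tool for this form.


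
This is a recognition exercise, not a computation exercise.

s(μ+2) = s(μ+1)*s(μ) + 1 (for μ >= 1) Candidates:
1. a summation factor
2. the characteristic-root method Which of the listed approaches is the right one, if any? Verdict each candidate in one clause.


Diagnosis: no special technique — the recurrence is nonlinear in the sequence values; study it directly, no linear machinery applies.
- a summation factor: the recursion is nonlinear — outside the first-order linear family a summation factor addresses.
- the characteristic-root method: the recursion is nonlinear in the sequence values, so no linear-modes ansatz applies.


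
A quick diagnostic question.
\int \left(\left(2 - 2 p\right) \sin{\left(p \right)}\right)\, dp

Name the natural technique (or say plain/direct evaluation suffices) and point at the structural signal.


Verdict: integration by parts — 2 - 2 p dies after finitely many derivatives while \sin{\left(p \right)} cycles under integration — the tabular/parts setup.


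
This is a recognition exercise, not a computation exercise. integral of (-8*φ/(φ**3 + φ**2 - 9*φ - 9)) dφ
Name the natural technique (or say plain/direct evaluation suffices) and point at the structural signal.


Best approach: partial fractions — the bottom, φ**3 + φ**2 - 9*φ - 9, comes apart into simple factors, and a proper rational function over split factors decomposes.


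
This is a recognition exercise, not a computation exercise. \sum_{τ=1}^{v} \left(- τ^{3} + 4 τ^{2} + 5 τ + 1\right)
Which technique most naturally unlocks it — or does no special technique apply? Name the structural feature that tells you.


Method: no special technique — no ratio, no shift structure, no binomial pattern: sum the constant-multiple powers of τ with known formulas.


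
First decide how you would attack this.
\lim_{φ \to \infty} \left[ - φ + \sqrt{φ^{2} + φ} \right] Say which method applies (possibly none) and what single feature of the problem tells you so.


Best approach: conjugate multiplication — an infinity-minus-infinity difference with a surviving radical — multiply by the conjugate to cancel the divergence.


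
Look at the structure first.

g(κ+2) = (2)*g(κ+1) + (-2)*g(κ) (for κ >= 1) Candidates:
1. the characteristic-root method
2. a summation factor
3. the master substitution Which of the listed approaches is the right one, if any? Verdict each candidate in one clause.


Technique: the characteristic-root method — this is the constant-coefficient homogeneous case — the whole solution in κ reduces to a polynomial's roots.
- the characteristic-root method — a fit — the right tool for this form.
- a summation factor — the recurrence reaches back more than one step, outside the first-order family a summation factor normalizes.
- the master substitution: the recursive argument is a shift of the index, not a fixed fraction of it.


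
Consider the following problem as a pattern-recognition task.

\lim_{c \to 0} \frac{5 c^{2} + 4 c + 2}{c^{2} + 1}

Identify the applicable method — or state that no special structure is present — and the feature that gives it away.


Verdict: no special technique — no denominator vanishes and nothing blows up at 0: direct substitution is the whole computation.


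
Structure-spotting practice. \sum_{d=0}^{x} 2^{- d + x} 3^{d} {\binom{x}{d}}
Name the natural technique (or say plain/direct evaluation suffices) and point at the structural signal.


Verdict: the binomial theorem — the binomial coefficients weight matched powers of 3 and 2, which is exactly the expansion of a binomial power.


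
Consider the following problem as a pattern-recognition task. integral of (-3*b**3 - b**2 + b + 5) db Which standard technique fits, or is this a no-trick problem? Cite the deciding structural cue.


Diagnosis: no special technique — every term is a constant multiple of a power of b; term-wise power-rule integration needs no preliminary transformation.


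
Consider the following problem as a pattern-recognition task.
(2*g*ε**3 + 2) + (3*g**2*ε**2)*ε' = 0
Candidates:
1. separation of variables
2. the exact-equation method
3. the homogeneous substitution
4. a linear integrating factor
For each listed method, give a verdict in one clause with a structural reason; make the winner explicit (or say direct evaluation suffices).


Technique: the exact-equation method — because the two cross partials coincide, the form is conservative as written — recover its potential in (g, ε).
- separation of variables — no algebra isolates the independent variable on one side and the unknown on the other.
- the exact-equation method: applicable, and directly so.
- the homogeneous substitution: the slope changes under joint rescaling, failing the degree-zero test.
- a linear integrating factor — the unknown enters nonlinearly (through a power, a denominator, or a transcendental function), which the linear integrating-factor recipe cannot absorb as-is — any repair would come from a preliminary substitution, not the factor.


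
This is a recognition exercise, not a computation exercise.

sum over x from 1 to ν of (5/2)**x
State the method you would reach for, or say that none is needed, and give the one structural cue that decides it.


Verdict: the geometric series formula — each summand is the previous one scaled by 5/2; that constant multiplier is itself the geometric structure.


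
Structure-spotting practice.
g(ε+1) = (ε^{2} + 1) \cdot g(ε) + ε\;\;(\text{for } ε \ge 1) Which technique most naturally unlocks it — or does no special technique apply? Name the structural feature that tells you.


Diagnosis: a summation factor — with the index-dependent coefficient ε^{2} + 1, dividing by the cumulative product turns the left side into a pure difference.


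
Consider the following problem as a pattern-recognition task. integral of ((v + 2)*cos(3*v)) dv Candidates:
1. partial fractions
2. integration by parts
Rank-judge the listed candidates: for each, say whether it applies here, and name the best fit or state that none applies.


Diagnosis: integration by parts — a polynomial v + 2 against the kernel cos(3*v) is the signature bounded-ladder case for integration by parts.
- partial fractions — there is no rational-function structure to decompose.
- integration by parts — a fit — the right tool for this form.


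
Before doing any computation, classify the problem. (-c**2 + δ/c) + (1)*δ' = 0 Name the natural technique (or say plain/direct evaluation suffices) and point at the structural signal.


Technique: a linear integrating factor — the unknown enters only to the first power against a nonzero forcing term — the integrating-factor template applies directly.


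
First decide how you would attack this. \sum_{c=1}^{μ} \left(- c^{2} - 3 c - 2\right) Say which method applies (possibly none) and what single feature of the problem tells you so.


Method: no special technique — with only polynomial terms in c present, the classical sum-of-powers identities are all you need.


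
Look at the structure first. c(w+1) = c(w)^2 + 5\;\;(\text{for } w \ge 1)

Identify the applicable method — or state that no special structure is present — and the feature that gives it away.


Method: no special technique — nonlinear feedback in the recursion rules out every root- or factor-based technique.


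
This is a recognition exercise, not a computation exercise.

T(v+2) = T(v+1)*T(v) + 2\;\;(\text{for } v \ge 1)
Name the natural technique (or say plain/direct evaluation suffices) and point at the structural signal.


Technique: no special technique — a nonlinear dependence on earlier terms breaks linearity, and with it every superposition-based closed form.


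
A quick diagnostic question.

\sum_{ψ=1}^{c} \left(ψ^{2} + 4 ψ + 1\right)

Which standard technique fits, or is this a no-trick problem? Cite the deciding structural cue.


Technique: no special technique — with only polynomial terms in ψ present, the classical sum-of-powers identities are all you need.


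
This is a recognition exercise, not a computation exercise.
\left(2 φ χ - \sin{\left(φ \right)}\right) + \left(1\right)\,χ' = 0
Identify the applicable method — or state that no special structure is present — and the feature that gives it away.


Method: a linear integrating factor — the unknown enters only to the first power against a nonzero forcing term — the integrating-factor template applies directly.


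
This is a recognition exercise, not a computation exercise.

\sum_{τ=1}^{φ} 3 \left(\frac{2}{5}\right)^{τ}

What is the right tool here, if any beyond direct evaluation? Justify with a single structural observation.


Best approach: the geometric series formula — term-over-term division gives \frac{2}{5} every time — index-free ratio, geometric sum formula applies.


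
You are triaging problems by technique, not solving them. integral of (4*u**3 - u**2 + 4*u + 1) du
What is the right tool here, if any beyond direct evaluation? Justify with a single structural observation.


Best approach: no special technique — every term is a constant multiple of a power of u; term-wise power-rule integration needs no preliminary transformation.


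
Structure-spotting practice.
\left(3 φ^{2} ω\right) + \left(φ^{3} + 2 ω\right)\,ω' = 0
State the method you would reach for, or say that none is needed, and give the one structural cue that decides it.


Method: the exact-equation method — this form is already the differential of something: the matching mixed partials of 3 φ^{2} ω and φ^{3} + 2 ω prove it.


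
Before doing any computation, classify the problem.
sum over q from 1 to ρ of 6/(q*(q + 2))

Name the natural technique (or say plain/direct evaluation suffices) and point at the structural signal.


Technique: telescoping — the denominator's roots in 6/(q*(q + 2)) sit an integer apart: decomposition produces a self-cancelling chain.


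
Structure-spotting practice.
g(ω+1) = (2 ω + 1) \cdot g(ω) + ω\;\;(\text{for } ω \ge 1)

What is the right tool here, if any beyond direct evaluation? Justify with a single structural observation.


Technique: a summation factor — rescale the sequence by the product of the weights 2 ω + 1 so far — the recurrence collapses to a plain running sum.


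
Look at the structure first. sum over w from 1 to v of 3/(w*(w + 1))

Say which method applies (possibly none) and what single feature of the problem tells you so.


Verdict: telescoping — rewrite 3/(w*(w + 1)) as simple fractions and successive terms eat each other — only the edges survive.


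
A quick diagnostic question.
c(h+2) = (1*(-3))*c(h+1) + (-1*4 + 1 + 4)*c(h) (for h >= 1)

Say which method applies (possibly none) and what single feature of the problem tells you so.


Technique: the characteristic-root method — every coefficient is a fixed number and the forcing is zero — substitute r^h and read off the root equation.


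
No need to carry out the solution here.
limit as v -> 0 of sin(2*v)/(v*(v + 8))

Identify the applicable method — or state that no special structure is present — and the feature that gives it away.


Best approach: l'Hôpital's rule (0/0) — the 0/0 form at 0 is the signature situation for l'Hôpital's rule. Known elementary limits would finish this too — the rule just bypasses the case analysis.


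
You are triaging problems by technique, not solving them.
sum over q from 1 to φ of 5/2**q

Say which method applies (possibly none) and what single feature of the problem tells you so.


Diagnosis: the geometric series formula — consecutive terms stand in a fixed index-free ratio — the geometric sum formula closes it.


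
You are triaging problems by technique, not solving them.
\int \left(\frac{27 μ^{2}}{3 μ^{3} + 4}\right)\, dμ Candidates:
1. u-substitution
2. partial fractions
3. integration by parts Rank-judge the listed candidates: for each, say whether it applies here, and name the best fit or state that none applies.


Diagnosis: u-substitution — structure check: outer function, inner expression 3 μ^{3} + 4, inner derivative as a factor — the classic u = 3 μ^{3} + 4 pattern.
- u-substitution: applies; the problem has the shape this method handles.
- partial fractions: the denominator is irreducible over the rationals — no rational-coefficient split into simpler fractions exists.
- integration by parts: the nonconstant-polynomial-times-standard-kernel pattern (an exp, sine, cosine, or logarithm partner) is absent.


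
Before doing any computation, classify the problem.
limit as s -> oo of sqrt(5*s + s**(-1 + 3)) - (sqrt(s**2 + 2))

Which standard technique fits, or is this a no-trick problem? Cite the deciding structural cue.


Technique: conjugate multiplication — neither sqrt(5*s + s**(-1 + 3)) nor sqrt(s**2 + 2) converges alone, so rewrite their difference as a conjugate-rationalized quotient first.


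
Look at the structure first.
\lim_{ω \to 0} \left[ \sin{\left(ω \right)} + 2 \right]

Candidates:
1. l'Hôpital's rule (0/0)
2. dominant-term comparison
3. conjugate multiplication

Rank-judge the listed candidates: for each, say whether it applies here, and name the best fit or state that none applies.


Diagnosis: no special technique — no zero denominators, no indeterminate clash at 0 — substitute and read off the value.
- l'Hôpital's rule (0/0) — evaluation at the point is determinate, so the rule has nothing to repair.
- dominant-term comparison: this limit is not decided by comparing leading-term growth at infinity.
- conjugate multiplication — there is no infinity-minus-infinity radical difference to rationalize.


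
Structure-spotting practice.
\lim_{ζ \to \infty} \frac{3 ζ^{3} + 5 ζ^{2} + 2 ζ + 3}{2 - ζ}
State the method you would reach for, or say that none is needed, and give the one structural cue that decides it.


Best approach: dominant-term comparison — growth-rate triage: the leading powers of ζ decide the limit, everything else is noise. l'Hôpital's at-infinity variant applies to the expression viewed as a single quotient; the leading-term comparison is the direct route.


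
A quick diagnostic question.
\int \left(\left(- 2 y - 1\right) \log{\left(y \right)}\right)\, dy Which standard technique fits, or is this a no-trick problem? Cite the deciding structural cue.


Method: integration by parts — the presence of \log{\left(y \right)} against a polynomial factor is the standard differentiate-the-log setup.


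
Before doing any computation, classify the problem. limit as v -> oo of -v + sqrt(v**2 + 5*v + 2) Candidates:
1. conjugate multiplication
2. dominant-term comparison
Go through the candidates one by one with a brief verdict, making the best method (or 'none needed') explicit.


Diagnosis: conjugate multiplication — both pieces blow up but their difference is finite; the conjugate trick rationalizes sqrt(v**2 + 5*v + 2) - v.
- conjugate multiplication — yes — fits the structure here.
- dominant-term comparison: no dominant-degree comparison decides it.


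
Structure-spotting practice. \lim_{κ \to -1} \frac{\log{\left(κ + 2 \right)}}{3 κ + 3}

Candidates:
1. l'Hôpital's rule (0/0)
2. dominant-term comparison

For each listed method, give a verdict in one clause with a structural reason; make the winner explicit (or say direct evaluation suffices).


Best approach: l'Hôpital's rule (0/0) — substituting -1 gives 0 over 0; differentiate top and bottom once and re-evaluate. A first-order expansion at the point is an equally standard path; the rule packages it.
- l'Hôpital's rule (0/0): applicable, and directly so.
- dominant-term comparison — this is not a rational comparison of growth rates at infinity.


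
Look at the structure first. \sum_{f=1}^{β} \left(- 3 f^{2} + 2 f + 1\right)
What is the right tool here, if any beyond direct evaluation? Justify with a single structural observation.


Technique: no special technique — constant-multiple powers of f with no cancellation partners and no common ratio — use the standard power-sum formulas.


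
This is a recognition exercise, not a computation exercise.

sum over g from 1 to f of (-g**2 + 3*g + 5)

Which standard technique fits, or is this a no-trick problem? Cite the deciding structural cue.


Diagnosis: no special technique — the sum is polynomial through and through; closed forms for each power of g finish it directly.


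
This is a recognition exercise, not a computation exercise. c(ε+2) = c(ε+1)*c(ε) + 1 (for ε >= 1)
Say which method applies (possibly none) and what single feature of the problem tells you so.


Method: no special technique — the update rule curves (it is not linear in the unknown sequence), so no superposition-based closed form attaches — iterate or study it directly.


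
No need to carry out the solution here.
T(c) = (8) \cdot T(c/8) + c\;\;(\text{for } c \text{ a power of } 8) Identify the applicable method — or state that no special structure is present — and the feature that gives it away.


Diagnosis: the master substitution — treat m = log base 8 of c as the new clock: one recursion step advances m by one while c scales by 8.


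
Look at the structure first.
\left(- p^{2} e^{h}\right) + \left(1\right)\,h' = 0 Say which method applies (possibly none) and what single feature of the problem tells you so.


Diagnosis: separation of variables — the derivative equals a pure function of p (namely p^{2}) times a pure function of h (namely e^{h}); divide and integrate each side.


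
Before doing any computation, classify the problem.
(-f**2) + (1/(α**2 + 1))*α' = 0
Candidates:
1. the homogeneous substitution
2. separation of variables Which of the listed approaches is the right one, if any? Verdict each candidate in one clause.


Verdict: separation of variables — all dependence on the two variables factors apart, the defining separable shape.
- the homogeneous substitution — solved for the derivative, the right side changes under joint scaling of the two variables.
- separation of variables: a fit — the right tool for this form.


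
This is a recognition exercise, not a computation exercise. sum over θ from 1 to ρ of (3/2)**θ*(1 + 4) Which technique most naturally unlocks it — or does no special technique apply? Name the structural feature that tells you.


Method: the geometric series formula — the ratio of consecutive terms is the constant 3/2, independent of the index — a geometric sum.


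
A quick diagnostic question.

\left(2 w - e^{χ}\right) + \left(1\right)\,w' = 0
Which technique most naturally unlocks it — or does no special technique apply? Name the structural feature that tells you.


Method: a linear integrating factor — first power of w, nonzero forcing: the integrating-factor recipe applies verbatim with p = 2.


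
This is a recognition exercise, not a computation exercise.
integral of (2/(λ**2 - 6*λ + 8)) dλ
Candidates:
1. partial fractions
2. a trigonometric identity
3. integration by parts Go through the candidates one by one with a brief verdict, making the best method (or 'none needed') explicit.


Verdict: partial fractions — each factor of λ**2 - 6*λ + 8 owns one elementary piece of the integrand — separate them and integrate piecewise.
- partial fractions: yes — fits the structure here.
- a trigonometric identity: there is no trigonometric structure at all — the integrand carries no sine or cosine to rewrite.
- integration by parts — the nonconstant-polynomial-times-standard-kernel pattern (an exp, sine, cosine, or logarithm partner) is absent.


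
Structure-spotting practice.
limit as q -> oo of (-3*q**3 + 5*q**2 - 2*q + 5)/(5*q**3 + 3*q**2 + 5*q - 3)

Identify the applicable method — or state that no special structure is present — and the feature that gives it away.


Best approach: dominant-term comparison — at large q only the top-degree terms survive; compare the leading terms and the limit falls out. As a single quotient, the ∞/∞ shape would yield to repeated differentiation as well — the growth comparison gets there in one look.


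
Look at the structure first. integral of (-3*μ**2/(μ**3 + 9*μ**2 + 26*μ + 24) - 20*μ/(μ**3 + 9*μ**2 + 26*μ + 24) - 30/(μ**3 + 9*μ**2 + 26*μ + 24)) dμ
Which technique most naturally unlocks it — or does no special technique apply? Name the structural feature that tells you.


Best approach: partial fractions — with μ**3 + 9*μ**2 + 26*μ + 24 factorable and the degree on top strictly smaller, simple-fraction decomposition is immediate.


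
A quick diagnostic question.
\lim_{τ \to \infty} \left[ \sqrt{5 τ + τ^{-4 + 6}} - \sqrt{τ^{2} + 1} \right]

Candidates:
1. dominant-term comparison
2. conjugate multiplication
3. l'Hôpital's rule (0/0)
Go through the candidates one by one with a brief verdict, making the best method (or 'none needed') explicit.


Technique: conjugate multiplication — divergence minus divergence hides a finite answer — expose it by pairing \sqrt{5 τ + τ^{-4 + 6}} - \sqrt{τ^{2} + 1} with its conjugate.
- dominant-term comparison: this limit is not decided by comparing polynomial growth at infinity.
- conjugate multiplication: a fit — the right tool for this form.
- l'Hôpital's rule (0/0) — substitution produces ∞ − ∞ rather than a vanishing quotient; the rule needs a 0/0 ratio to act on.


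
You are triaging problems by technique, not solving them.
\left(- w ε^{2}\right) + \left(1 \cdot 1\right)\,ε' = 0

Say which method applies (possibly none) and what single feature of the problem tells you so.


Technique: separation of variables — solved for the derivative, the right side splits multiplicatively into a function of each variable alone — divide and integrate each side.


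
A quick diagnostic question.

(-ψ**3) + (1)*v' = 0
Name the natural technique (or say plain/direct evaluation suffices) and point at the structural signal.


Diagnosis: no special technique — the slope is a function of ψ alone, so integrate both sides directly.


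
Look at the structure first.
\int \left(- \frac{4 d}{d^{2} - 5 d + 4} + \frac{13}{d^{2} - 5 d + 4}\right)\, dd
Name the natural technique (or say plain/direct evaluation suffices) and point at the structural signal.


Method: partial fractions — the bottom factors while the top stays lower-degree — split into simple fractions and integrate piece by piece.


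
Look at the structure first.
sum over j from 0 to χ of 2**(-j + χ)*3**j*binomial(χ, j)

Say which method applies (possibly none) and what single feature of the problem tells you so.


Technique: the binomial theorem — binomial coefficients against complementary powers of 3 and 2: recognize the binomial expansion and resum.


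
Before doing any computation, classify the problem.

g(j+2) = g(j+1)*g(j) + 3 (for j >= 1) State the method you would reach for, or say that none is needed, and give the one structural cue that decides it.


Technique: no special technique — the recurrence is nonlinear in the sequence terms; no linear-recurrence method fits it as written — one iterates or studies it directly.


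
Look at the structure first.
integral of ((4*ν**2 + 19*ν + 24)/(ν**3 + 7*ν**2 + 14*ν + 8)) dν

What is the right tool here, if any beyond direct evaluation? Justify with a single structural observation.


Technique: partial fractions — a proper rational integrand whose denominator splits into simpler factors — decompose into partial fractions first.


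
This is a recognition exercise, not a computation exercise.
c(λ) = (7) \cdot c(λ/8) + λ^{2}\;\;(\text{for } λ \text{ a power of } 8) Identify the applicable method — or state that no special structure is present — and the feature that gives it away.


Technique: the master substitution — the argument shrinks by the factor 8, so measure the index on a logarithmic scale and the recursion becomes a shift.


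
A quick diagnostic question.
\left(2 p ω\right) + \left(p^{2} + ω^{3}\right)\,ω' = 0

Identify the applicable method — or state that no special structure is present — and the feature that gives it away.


Best approach: the exact-equation method — this form is already the differential of something: the matching mixed partials of 2 p ω and p^{2} + ω^{3} prove it.


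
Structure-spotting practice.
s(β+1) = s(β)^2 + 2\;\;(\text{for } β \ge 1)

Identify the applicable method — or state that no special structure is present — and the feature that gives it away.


Best approach: no special technique — the update rule curves (it is not linear in the unknown sequence), so no superposition-based closed form attaches — iterate or study it directly.


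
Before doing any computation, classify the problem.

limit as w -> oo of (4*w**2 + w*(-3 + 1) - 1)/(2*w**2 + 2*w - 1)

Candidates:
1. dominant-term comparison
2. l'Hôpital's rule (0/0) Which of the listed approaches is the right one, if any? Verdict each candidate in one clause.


Method: dominant-term comparison — divide by the highest power of w present: lower-order terms vanish and the dominant ratio remains.
- dominant-term comparison: a fit — the right tool for this form.
- l'Hôpital's rule (0/0): viewed as a single quotient this runs to ∞/∞, not the 0/0 clash this candidate addresses; an at-infinity variant of the rule would resolve it, but comparing leading growth reads the answer without differentiating.


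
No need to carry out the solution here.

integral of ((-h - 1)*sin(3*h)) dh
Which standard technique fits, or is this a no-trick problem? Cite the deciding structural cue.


Diagnosis: integration by parts — differentiate -h - 1, integrate sin(3*h): each pass lowers the polynomial degree, so parts terminates.


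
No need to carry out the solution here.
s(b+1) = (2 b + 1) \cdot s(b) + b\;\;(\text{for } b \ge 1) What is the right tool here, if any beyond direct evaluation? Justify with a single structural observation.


Best approach: a summation factor — with the index-dependent coefficient 2 b + 1, dividing by the cumulative product turns the left side into a pure difference.


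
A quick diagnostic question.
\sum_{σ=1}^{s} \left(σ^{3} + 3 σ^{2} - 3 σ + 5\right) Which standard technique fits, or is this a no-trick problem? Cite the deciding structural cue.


Verdict: no special technique — recognize the absence of structure: constant-multiple powers of σ summed plainly, no special method required.


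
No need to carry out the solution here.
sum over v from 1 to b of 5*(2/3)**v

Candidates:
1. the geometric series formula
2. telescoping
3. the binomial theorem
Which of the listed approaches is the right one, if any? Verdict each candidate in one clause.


Best approach: the geometric series formula — term-over-term division gives 2/3 every time — index-free ratio, geometric sum formula applies.
- the geometric series formula: yes, a natural case for it.
- telescoping — in the displayed form, no term reappears at a neighboring index to cancel against.
- the binomial theorem: the terms do not reassemble into a binomial power.


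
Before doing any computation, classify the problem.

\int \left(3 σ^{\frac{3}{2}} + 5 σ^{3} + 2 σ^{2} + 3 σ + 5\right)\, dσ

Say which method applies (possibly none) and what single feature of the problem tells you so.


Verdict: no special technique — every term is a constant multiple of a power of σ; term-wise power-rule integration needs no preliminary transformation.


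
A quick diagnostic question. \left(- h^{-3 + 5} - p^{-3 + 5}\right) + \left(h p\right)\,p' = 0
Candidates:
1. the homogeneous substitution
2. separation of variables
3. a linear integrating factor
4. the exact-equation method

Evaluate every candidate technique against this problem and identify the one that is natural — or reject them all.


Technique: the homogeneous substitution — the slope's numerator and denominator share total degree; set v = p/h and the equation drops to separable form. A Bernoulli rewrite works here as the equation stands — the homogeneous substitution is the more immediate reading.
- the homogeneous substitution — applies; the problem has the shape this method handles.
- separation of variables: no algebra isolates the independent variable on one side and the unknown on the other.
- a linear integrating factor — the unknown enters nonlinearly (through a power, a denominator, or a transcendental function), which the linear integrating-factor recipe cannot absorb as-is — any repair would come from a preliminary substitution, not the factor.
- the exact-equation method — the cross partial derivatives disagree, so no single potential exists.


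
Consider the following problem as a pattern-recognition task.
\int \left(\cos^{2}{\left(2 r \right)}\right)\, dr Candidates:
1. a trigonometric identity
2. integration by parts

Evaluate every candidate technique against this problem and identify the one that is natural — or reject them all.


Technique: a trigonometric identity — \cos^{2}{\left(2 r \right)} carries an even exponent — trade it for double-angle cosines before integrating.
- a trigonometric identity — applicable, and directly so.
- integration by parts: not the natural route: no polynomial-kernel product appears — a recursive parts reduction of the trigonometric product exists, but the identity rewrite is direct.


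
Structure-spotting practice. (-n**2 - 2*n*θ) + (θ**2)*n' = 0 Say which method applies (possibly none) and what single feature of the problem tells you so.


Best approach: the homogeneous substitution — solved for the derivative, the right side is unchanged under scaling θ and n together — it depends only on the ratio n/θ, so substitute a single ratio variable. A Bernoulli substitution is a fair alternative on this equation directly; the homogeneous reading takes it as given.


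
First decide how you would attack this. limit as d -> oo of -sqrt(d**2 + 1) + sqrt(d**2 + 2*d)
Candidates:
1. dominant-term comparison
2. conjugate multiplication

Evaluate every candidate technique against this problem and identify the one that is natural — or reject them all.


Best approach: conjugate multiplication — this difference gives up after one conjugate multiplication — the radical structure cancels against its conjugate.
- dominant-term comparison — leading-power comparison does not apply to this form.
- conjugate multiplication — applies; the problem has the shape this method handles.


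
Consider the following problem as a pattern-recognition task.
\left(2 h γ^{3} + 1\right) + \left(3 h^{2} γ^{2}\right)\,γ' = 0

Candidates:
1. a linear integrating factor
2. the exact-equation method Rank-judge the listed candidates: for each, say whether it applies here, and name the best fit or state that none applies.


Verdict: the exact-equation method — the cross partial derivatives of 2 h γ^{3} + 1 and 3 h^{2} γ^{2} agree, so the left side is the total differential of one potential in h and γ.
- a linear integrating factor — the unknown enters nonlinearly (through a power, a denominator, or a transcendental function), which the linear integrating-factor recipe cannot absorb as-is — any repair would come from a preliminary substitution, not the factor.
- the exact-equation method: yes, a natural case for it.


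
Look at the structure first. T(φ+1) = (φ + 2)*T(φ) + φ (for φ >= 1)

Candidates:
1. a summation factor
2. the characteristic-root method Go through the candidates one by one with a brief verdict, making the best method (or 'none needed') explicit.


Best approach: a summation factor — an index-dependent multiplier φ + 2 rules out characteristic roots; a summation factor converts it to a pure difference.
- a summation factor: a fit — the right tool for this form.
- the characteristic-root method: the coefficients vary with the index, breaking the constant-coefficient structure the method needs.


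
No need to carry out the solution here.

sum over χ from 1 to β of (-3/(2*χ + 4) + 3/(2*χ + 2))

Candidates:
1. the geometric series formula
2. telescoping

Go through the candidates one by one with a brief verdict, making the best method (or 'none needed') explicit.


Best approach: telescoping — the generic term is a one-step difference of 3/(2*χ + 2), so partial sums shortcut to endpoint evaluation.
- the geometric series formula — no single multiplier carries one term to the next throughout the sum.
- telescoping — applicable, and directly so.


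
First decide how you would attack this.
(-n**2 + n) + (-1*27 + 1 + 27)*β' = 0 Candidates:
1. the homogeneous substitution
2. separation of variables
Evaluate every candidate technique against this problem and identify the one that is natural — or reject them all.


Technique: no special technique — solved for the derivative, no β appears — this is antidifferentiation in n wearing ODE clothing.
- the homogeneous substitution: the ratio substitution does not collapse this equation.
- separation of variables: separation is only trivially available — with the unknown absent from the slope this is a direct integration, not a separation problem.


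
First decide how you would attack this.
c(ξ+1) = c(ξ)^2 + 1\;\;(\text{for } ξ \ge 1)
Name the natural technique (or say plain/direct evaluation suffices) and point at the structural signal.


Best approach: no special technique — the unknown sequence enters the update nonlinearly, so no linear method fits the recurrence as written — direct iteration remains.


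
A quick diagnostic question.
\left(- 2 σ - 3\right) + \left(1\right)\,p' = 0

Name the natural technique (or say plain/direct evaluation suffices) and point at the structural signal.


Method: no special technique — the slope is a function of σ alone, so integrate both sides directly.
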